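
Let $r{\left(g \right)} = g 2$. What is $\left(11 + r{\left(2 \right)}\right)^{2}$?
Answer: $225$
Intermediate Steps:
$r{\left(g \right)} = 2 g$
$\left(11 + r{\left(2 \right)}\right)^{2} = \left(11 + 2 \cdot 2\right)^{2} = \left(11 + 4\right)^{2} = 15^{2} = 225$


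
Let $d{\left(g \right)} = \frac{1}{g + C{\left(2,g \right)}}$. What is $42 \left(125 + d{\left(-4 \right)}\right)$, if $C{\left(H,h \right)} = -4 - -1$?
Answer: $5244$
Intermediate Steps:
$C{\left(H,h \right)} = -3$ ($C{\left(H,h \right)} = -4 + 1 = -3$)
$d{\left(g \right)} = \frac{1}{-3 + g}$ ($d{\left(g \right)} = \frac{1}{g - 3} = \frac{1}{-3 + g}$)
$42 \left(125 + d{\left(-4 \right)}\right) = 42 \left(125 + \frac{1}{-3 - 4}\right) = 42 \left(125 + \frac{1}{-7}\right) = 42 \left(125 - \frac{1}{7}\right) = 42 \cdot \frac{874}{7} = 5244$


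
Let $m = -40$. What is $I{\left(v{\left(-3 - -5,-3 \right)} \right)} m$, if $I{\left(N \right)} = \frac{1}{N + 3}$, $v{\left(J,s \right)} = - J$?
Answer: $-40$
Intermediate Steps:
$I{\left(N \right)} = \frac{1}{3 + N}$
$I{\left(v{\left(-3 - -5,-3 \right)} \right)} m = \frac{1}{3 - \left(-3 - -5\right)} \left(-40\right) = \frac{1}{3 - \left(-3 + 5\right)} \left(-40\right) = \frac{1}{3 - 2} \left(-40\right) = 1^{-1} \left(-40\right) = 1 \left(-40\right) = -40$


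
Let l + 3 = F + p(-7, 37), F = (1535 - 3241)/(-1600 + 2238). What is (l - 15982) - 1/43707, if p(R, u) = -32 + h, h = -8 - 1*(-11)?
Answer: -223313005852/13942533 ≈ -16017.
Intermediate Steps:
h = 3 (h = -8 + 11 = 3)
p(R, u) = -29 (p(R, u) = -32 + 3 = -29)
F = -853/319 (F = -1706/638 = -1706*1/638 = -853/319 ≈ -2.6740)
l = -11061/319 (l = -3 + (-853/319 - 29) = -3 - 10104/319 = -11061/319 ≈ -34.674)
(l - 15982) - 1/43707 = (-11061/319 - 15982) - 1/43707 = -5109319/319 - 1*1/43707 = -5109319/319 - 1/43707 = -223313005852/13942533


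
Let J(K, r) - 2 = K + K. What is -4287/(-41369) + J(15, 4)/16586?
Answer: 36213995/343073117 ≈ 0.10556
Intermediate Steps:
J(K, r) = 2 + 2*K (J(K, r) = 2 + (K + K) = 2 + 2*K)
-4287/(-41369) + J(15, 4)/16586 = -4287/(-41369) + (2 + 2*15)/16586 = -4287*(-1/41369) + (2 + 30)*(1/16586) = 4287/41369 + 32*(1/16586) = 4287/41369 + 16/8293 = 36213995/343073117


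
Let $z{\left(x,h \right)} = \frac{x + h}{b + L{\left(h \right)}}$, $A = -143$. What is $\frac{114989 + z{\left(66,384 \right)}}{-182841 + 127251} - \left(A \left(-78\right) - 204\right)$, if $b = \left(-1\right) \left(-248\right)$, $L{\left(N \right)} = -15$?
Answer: $- \frac{141856339387}{12952470} \approx -10952.0$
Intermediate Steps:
$b = 248$
$z{\left(x,h \right)} = \frac{h}{233} + \frac{x}{233}$ ($z{\left(x,h \right)} = \frac{x + h}{248 - 15} = \frac{h + x}{233} = \left(h + x\right) \frac{1}{233} = \frac{h}{233} + \frac{x}{233}$)
$\frac{114989 + z{\left(66,384 \right)}}{-182841 + 127251} - \left(A \left(-78\right) - 204\right) = \frac{114989 + \left(\frac{1}{233} \cdot 384 + \frac{1}{233} \cdot 66\right)}{-182841 + 127251} - \left(\left(-143\right) \left(-78\right) - 204\right) = \frac{114989 + \left(\frac{384}{233} + \frac{66}{233}\right)}{-55590} - \left(11154 - 204\right) = \left(114989 + \frac{450}{233}\right) \left(- \frac{1}{55590}\right) - 10950 = \frac{26792887}{233} \left(- \frac{1}{55590}\right) - 10950 = - \frac{26792887}{12952470} - 10950 = - \frac{141856339387}{12952470}$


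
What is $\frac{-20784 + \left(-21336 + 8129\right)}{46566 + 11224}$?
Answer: $- \frac{33991}{57790} \approx -0.58818$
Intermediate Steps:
$\frac{-20784 + \left(-21336 + 8129\right)}{46566 + 11224} = \frac{-20784 - 13207}{57790} = \left(-33991\right) \frac{1}{57790} = - \frac{33991}{57790}$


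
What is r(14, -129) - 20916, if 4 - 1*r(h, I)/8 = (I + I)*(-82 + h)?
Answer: -161236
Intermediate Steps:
r(h, I) = 32 - 16*I*(-82 + h) (r(h, I) = 32 - 8*(I + I)*(-82 + h) = 32 - 8*2*I*(-82 + h) = 32 - 16*I*(-82 + h))
r(14, -129) - 20916 = (32 + 1312*(-129) - 16*(-129)*14) - 20916 = (32 - 169248 + 28896) - 20916 = -140320 - 20916 = -161236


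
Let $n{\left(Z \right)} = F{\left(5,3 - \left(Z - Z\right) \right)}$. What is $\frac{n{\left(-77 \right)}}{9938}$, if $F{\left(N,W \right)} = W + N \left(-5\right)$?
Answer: $- \frac{11}{4969} \approx -0.0022137$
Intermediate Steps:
$F{\left(N,W \right)} = W - 5 N$
$n{\left(Z \right)} = -22$ ($n{\left(Z \right)} = \left(3 - \left(Z - Z\right)\right) - 25 = \left(3 - 0\right) - 25 = \left(3 + 0\right) - 25 = 3 - 25 = -22$)
$\frac{n{\left(-77 \right)}}{9938} = - \frac{22}{9938} = \left(-22\right) \frac{1}{9938} = - \frac{11}{4969}$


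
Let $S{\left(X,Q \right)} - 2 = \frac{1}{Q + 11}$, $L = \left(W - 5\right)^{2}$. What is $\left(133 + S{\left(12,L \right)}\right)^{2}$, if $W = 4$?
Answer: $\frac{2627641}{144} \approx 18248.0$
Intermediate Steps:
$L = 1$ ($L = \left(4 - 5\right)^{2} = \left(-1\right)^{2} = 1$)
$S{\left(X,Q \right)} = 2 + \frac{1}{11 + Q}$ ($S{\left(X,Q \right)} = 2 + \frac{1}{Q + 11} = 2 + \frac{1}{11 + Q}$)
$\left(133 + S{\left(12,L \right)}\right)^{2} = \left(133 + \frac{23 + 2 \cdot 1}{11 + 1}\right)^{2} = \left(133 + \frac{23 + 2}{12}\right)^{2} = \left(133 + \frac{1}{12} \cdot 25\right)^{2} = \left(133 + \frac{25}{12}\right)^{2} = \left(\frac{1621}{12}\right)^{2} = \frac{2627641}{144}$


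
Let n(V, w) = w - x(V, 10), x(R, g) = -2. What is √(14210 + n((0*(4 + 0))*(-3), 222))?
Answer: √14434 ≈ 120.14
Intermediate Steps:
n(V, w) = 2 + w (n(V, w) = w - 1*(-2) = w + 2 = 2 + w)
√(14210 + n((0*(4 + 0))*(-3), 222)) = √(14210 + (2 + 222)) = √(14210 + 224) = √14434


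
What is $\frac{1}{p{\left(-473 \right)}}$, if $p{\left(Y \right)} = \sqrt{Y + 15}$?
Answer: $- \frac{i \sqrt{458}}{458} \approx - 0.046727 i$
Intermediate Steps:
$p{\left(Y \right)} = \sqrt{15 + Y}$
$\frac{1}{p{\left(-473 \right)}} = \frac{1}{\sqrt{15 - 473}} = \frac{1}{\sqrt{-458}} = \frac{1}{i \sqrt{458}} = - \frac{i \sqrt{458}}{458}$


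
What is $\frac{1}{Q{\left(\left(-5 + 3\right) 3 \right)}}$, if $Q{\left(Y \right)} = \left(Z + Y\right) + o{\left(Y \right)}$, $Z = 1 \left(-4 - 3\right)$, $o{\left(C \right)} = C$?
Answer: $- \frac{1}{19} \approx -0.052632$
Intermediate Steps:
$Z = -7$ ($Z = 1 \left(-7\right) = -7$)
$Q{\left(Y \right)} = -7 + 2 Y$ ($Q{\left(Y \right)} = \left(-7 + Y\right) + Y = -7 + 2 Y$)
$\frac{1}{Q{\left(\left(-5 + 3\right) 3 \right)}} = \frac{1}{-7 + 2 \left(-5 + 3\right) 3} = \frac{1}{-7 + 2 \left(\left(-2\right) 3\right)} = \frac{1}{-7 + 2 \left(-6\right)} = \frac{1}{-7 - 12} = \frac{1}{-19} = - \frac{1}{19}$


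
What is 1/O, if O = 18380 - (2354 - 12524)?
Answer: 1/28550 ≈ 3.5026e-5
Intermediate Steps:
O = 28550 (O = 18380 - 1*(-10170) = 18380 + 10170 = 28550)
1/O = 1/28550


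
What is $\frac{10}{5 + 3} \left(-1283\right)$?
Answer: $- \frac{6415}{4} \approx -1603.8$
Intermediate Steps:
$\frac{10}{5 + 3} \left(-1283\right) = \frac{10}{8} \left(-1283\right) = 10 \cdot \frac{1}{8} \left(-1283\right) = \frac{5}{4} \left(-1283\right) = - \frac{6415}{4}$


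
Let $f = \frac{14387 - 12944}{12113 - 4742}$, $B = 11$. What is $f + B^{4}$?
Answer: $\frac{2767186}{189} \approx 14641.0$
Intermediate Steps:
$f = \frac{37}{189}$ ($f = \frac{1443}{7371} = 1443 \cdot \frac{1}{7371} = \frac{37}{189} \approx 0.19577$)
$f + B^{4} = \frac{37}{189} + 11^{4} = \frac{37}{189} + 14641 = \frac{2767186}{189}$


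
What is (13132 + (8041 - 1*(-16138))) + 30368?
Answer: 67679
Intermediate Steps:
(13132 + (8041 - 1*(-16138))) + 30368 = (13132 + (8041 + 16138)) + 30368 = (13132 + 24179) + 30368 = 37311 + 30368 = 67679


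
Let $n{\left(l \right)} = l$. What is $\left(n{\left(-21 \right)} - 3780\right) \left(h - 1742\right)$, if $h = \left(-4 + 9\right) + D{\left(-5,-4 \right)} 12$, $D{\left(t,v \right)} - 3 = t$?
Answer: $6693561$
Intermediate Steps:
$D{\left(t,v \right)} = 3 + t$
$h = -19$ ($h = \left(-4 + 9\right) + \left(3 - 5\right) 12 = 5 - 24 = -19$)
$\left(n{\left(-21 \right)} - 3780\right) \left(h - 1742\right) = \left(-21 - 3780\right) \left(-19 - 1742\right) = \left(-21 - 3780\right) \left(-1761\right) = \left(-3801\right) \left(-1761\right) = 6693561$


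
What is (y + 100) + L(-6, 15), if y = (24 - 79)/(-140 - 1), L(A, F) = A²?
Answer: 19231/141 ≈ 136.39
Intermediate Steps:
y = 55/141 (y = -55/(-141) = -55*(-1/141) = 55/141 ≈ 0.39007)
(y + 100) + L(-6, 15) = (55/141 + 100) + (-6)² = 14155/141 + 36 = 19231/141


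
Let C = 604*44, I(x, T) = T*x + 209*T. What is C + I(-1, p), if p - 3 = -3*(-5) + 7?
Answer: 31776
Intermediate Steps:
p = 25 (p = 3 + (-3*(-5) + 7) = 3 + (15 + 7) = 3 + 22 = 25)
I(x, T) = 209*T + T*x
C = 26576
C + I(-1, p) = 26576 + 25*(209 - 1) = 26576 + 25*208 = 26576 + 5200 = 31776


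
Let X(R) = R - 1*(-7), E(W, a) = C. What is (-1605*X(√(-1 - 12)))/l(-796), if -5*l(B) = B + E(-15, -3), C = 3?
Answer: -56175/793 - 8025*I*√13/793 ≈ -70.839 - 36.487*I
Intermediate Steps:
E(W, a) = 3
l(B) = -⅗ - B/5 (l(B) = -(B + 3)/5 = -(3 + B)/5 = -⅗ - B/5)
X(R) = 7 + R (X(R) = R + 7 = 7 + R)
(-1605*X(√(-1 - 12)))/l(-796) = (-1605*(7 + √(-1 - 12)))/(-⅗ - ⅕*(-796)) = (-1605*(7 + √(-13)))/(-⅗ + 796/5) = (-1605*(7 + I*√13))/(793/5) = (-11235 - 1605*I*√13)*(5/793) = -56175/793 - 8025*I*√13/793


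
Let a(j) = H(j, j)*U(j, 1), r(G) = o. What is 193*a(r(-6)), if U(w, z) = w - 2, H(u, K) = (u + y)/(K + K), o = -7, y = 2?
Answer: -8685/14 ≈ -620.36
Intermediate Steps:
r(G) = -7
H(u, K) = (2 + u)/(2*K) (H(u, K) = (u + 2)/(K + K) = (2 + u)/((2*K)) = (2 + u)*(1/(2*K)) = (2 + u)/(2*K))
U(w, z) = -2 + w
a(j) = (-2 + j)*(2 + j)/(2*j) (a(j) = ((2 + j)/(2*j))*(-2 + j) = (-2 + j)*(2 + j)/(2*j))
193*a(r(-6)) = 193*((½)*(-7) - 2/(-7)) = 193*(-7/2 - 2*(-⅐)) = 193*(-7/2 + 2/7) = 193*(-45/14) = -8685/14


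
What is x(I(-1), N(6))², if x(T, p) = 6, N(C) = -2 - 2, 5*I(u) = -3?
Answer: 36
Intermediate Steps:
I(u) = -⅗ (I(u) = (⅕)*(-3) = -⅗)
N(C) = -4
x(I(-1), N(6))² = 6² = 36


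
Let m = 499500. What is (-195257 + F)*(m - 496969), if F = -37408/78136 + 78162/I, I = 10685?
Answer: -51572628413543451/104360395 ≈ -4.9418e+8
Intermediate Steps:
F = 713445194/104360395 (F = -37408/78136 + 78162/10685 = -37408*1/78136 + 78162*(1/10685) = -4676/9767 + 78162/10685 = 713445194/104360395 ≈ 6.8364)
(-195257 + F)*(m - 496969) = (-195257 + 713445194/104360395)*(499500 - 496969) = -20376384201321/104360395*2531 = -51572628413543451/104360395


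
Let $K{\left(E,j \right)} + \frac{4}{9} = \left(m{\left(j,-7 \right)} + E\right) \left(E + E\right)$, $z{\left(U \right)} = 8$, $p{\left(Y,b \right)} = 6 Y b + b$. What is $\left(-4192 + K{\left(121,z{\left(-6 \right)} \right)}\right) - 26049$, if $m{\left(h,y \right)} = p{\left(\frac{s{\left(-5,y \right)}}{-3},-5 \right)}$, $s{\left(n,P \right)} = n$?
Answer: $- \frac{128425}{9} \approx -14269.0$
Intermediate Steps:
$p{\left(Y,b \right)} = b + 6 Y b$ ($p{\left(Y,b \right)} = 6 Y b + b = b + 6 Y b$)
$m{\left(h,y \right)} = -55$ ($m{\left(h,y \right)} = - 5 \left(1 + 6 \left(- \frac{5}{-3}\right)\right) = - 5 \left(1 + 6 \left(\left(-5\right) \left(- \frac{1}{3}\right)\right)\right) = - 5 \left(1 + 6 \cdot \frac{5}{3}\right) = - 5 \left(1 + 10\right) = \left(-5\right) 11 = -55$)
$K{\left(E,j \right)} = - \frac{4}{9} + 2 E \left(-55 + E\right)$ ($K{\left(E,j \right)} = - \frac{4}{9} + \left(-55 + E\right) \left(E + E\right) = - \frac{4}{9} + \left(-55 + E\right) 2 E = - \frac{4}{9} + 2 E \left(-55 + E\right)$)
$\left(-4192 + K{\left(121,z{\left(-6 \right)} \right)}\right) - 26049 = \left(-4192 - \left(\frac{119794}{9} - 29282\right)\right) - 26049 = \left(-4192 - - \frac{143744}{9}\right) - 26049 = \left(-4192 + \frac{143744}{9}\right) - 26049 = \frac{106016}{9} - 26049 = - \frac{128425}{9}$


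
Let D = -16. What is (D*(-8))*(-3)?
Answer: -384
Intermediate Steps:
(D*(-8))*(-3) = -16*(-8)*(-3) = 128*(-3) = -384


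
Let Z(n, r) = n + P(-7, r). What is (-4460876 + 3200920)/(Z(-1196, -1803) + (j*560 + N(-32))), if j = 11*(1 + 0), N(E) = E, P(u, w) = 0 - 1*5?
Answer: -1259956/4927 ≈ -255.72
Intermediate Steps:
P(u, w) = -5 (P(u, w) = 0 - 5 = -5)
j = 11 (j = 11*1 = 11)
Z(n, r) = -5 + n (Z(n, r) = n - 5 = -5 + n)
(-4460876 + 3200920)/(Z(-1196, -1803) + (j*560 + N(-32))) = (-4460876 + 3200920)/((-5 - 1196) + (11*560 - 32)) = -1259956/(-1201 + (6160 - 32)) = -1259956/(-1201 + 6128) = -1259956/4927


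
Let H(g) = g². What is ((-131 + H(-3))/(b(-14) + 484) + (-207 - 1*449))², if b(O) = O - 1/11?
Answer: 11507061546436/26718561 ≈ 4.3068e+5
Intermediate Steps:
b(O) = -1/11 + O (b(O) = O - 1*1/11 = O - 1/11 = -1/11 + O)
((-131 + H(-3))/(b(-14) + 484) + (-207 - 1*449))² = ((-131 + (-3)²)/((-1/11 - 14) + 484) + (-207 - 1*449))² = ((-131 + 9)/(-155/11 + 484) + (-207 - 449))² = (-122/5169/11 - 656)² = (-122*11/5169 - 656)² = (-1342/5169 - 656)² = (-3392206/5169)² = 11507061546436/26718561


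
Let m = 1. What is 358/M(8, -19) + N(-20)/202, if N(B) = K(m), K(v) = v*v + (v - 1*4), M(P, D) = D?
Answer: -36177/1919 ≈ -18.852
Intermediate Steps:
K(v) = -4 + v + v² (K(v) = v² + (v - 4) = v² + (-4 + v) = -4 + v + v²)
N(B) = -2 (N(B) = -4 + 1 + 1² = -4 + 1 + 1 = -2)
358/M(8, -19) + N(-20)/202 = 358/(-19) - 2/202 = 358*(-1/19) - 2*1/202 = -358/19 - 1/101 = -36177/1919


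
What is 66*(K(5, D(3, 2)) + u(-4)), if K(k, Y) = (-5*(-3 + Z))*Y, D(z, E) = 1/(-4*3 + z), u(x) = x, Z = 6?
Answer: -154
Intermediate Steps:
D(z, E) = 1/(-12 + z)
K(k, Y) = -15*Y (K(k, Y) = (-5*(-3 + 6))*Y = (-5*3)*Y = -15*Y)
66*(K(5, D(3, 2)) + u(-4)) = 66*(-15/(-12 + 3) - 4) = 66*(-15/(-9) - 4) = 66*(-15*(-1/9) - 4) = 66*(5/3 - 4) = 66*(-7/3) = -154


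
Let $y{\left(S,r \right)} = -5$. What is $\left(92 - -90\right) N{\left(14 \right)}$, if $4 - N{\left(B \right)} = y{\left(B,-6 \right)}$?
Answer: $1638$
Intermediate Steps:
$N{\left(B \right)} = 9$ ($N{\left(B \right)} = 4 - -5 = 4 + 5 = 9$)
$\left(92 - -90\right) N{\left(14 \right)} = \left(92 - -90\right) 9 = \left(92 + 90\right) 9 = 182 \cdot 9 = 1638$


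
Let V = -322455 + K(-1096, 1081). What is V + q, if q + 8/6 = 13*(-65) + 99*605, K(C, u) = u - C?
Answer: -783688/3 ≈ -2.6123e+5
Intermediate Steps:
q = 177146/3 (q = -4/3 + (13*(-65) + 99*605) = -4/3 + (-845 + 59895) = -4/3 + 59050 = 177146/3 ≈ 59049.)
V = -320278 (V = -322455 + (1081 - 1*(-1096)) = -322455 + (1081 + 1096) = -322455 + 2177 = -320278)
V + q = -320278 + 177146/3 = -783688/3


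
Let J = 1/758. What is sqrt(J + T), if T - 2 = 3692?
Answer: 3*sqrt(235826686)/758 ≈ 60.778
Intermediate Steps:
T = 3694 (T = 2 + 3692 = 3694)
J = 1/758 ≈ 0.0013193
sqrt(J + T) = sqrt(1/758 + 3694) = sqrt(2800053/758) = 3*sqrt(235826686)/758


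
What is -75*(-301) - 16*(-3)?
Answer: 22623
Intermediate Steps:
-75*(-301) - 16*(-3) = 22575 + 48 = 22623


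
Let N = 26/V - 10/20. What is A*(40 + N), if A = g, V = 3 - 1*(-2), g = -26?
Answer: -5811/5 ≈ -1162.2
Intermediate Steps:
V = 5 (V = 3 + 2 = 5)
A = -26
N = 47/10 (N = 26/5 - 10/20 = 26*(⅕) - 10*1/20 = 26/5 - ½ = 47/10 ≈ 4.7000)
A*(40 + N) = -26*(40 + 47/10) = -26*447/10 = -5811/5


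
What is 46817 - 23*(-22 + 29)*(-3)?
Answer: 47300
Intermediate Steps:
46817 - 23*(-22 + 29)*(-3) = 46817 - 161*(-3) = 46817 - 23*(-21) = 46817 + 483 = 47300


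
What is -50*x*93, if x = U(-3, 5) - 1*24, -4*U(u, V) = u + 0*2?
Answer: 216225/2 ≈ 1.0811e+5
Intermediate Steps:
U(u, V) = -u/4 (U(u, V) = -(u + 0*2)/4 = -(u + 0)/4 = -u/4)
x = -93/4 (x = -1/4*(-3) - 1*24 = 3/4 - 24 = -93/4 ≈ -23.250)
-50*x*93 = -50*(-93/4)*93 = (2325/2)*93 = 216225/2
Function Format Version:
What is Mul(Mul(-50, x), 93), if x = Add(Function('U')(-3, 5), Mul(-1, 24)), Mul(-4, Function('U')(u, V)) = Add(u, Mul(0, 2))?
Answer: Rational(216225, 2) ≈ 1.0811e+5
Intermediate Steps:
Function('U')(u, V) = Mul(Rational(-1, 4), u) (Function('U')(u, V) = Mul(Rational(-1, 4), Add(u, Mul(0, 2))) = Mul(Rational(-1, 4), Add(u, 0)) = Mul(Rational(-1, 4), u))
x = Rational(-93, 4) (x = Add(Mul(Rational(-1, 4), -3), Mul(-1, 24)) = Add(Rational(3, 4), -24) = Rational(-93, 4) ≈ -23.250)
Mul(Mul(-50, x), 93) = Mul(Mul(-50, Rational(-93, 4)), 93) = Mul(Rational(2325, 2), 93) = Rational(216225, 2)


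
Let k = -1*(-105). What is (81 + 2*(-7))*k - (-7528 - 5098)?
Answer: 19661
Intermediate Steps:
k = 105
(81 + 2*(-7))*k - (-7528 - 5098) = (81 + 2*(-7))*105 - (-7528 - 5098) = (81 - 14)*105 - 1*(-12626) = 67*105 + 12626 = 7035 + 12626 = 19661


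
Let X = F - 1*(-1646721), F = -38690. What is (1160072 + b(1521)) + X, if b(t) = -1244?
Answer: 2766859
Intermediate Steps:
X = 1608031 (X = -38690 - 1*(-1646721) = -38690 + 1646721 = 1608031)
(1160072 + b(1521)) + X = (1160072 - 1244) + 1608031 = 1158828 + 1608031 = 2766859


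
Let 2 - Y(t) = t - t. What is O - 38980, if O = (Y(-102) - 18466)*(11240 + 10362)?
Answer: -398898308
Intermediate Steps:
Y(t) = 2 (Y(t) = 2 - (t - t) = 2 - 1*0 = 2 + 0 = 2)
O = -398859328 (O = (2 - 18466)*(11240 + 10362) = -18464*21602 = -398859328)
O - 38980 = -398859328 - 38980 = -398898308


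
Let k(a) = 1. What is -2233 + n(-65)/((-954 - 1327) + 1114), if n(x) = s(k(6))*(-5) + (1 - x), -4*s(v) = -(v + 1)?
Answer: -5211949/2334 ≈ -2233.1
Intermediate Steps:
s(v) = 1/4 + v/4 (s(v) = -(-1)*(v + 1)/4 = -(-1)*(1 + v)/4 = -(-1 - v)/4 = 1/4 + v/4)
n(x) = -3/2 - x (n(x) = (1/4 + (1/4)*1)*(-5) + (1 - x) = (1/4 + 1/4)*(-5) + (1 - x) = (1/2)*(-5) + (1 - x) = -5/2 + (1 - x) = -3/2 - x)
-2233 + n(-65)/((-954 - 1327) + 1114) = -2233 + (-3/2 - 1*(-65))/((-954 - 1327) + 1114) = -2233 + (-3/2 + 65)/(-2281 + 1114) = -2233 + (127/2)/(-1167) = -2233 + (127/2)*(-1/1167) = -2233 - 127/2334 = -5211949/2334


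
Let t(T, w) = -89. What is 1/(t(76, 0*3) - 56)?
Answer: -1/145 ≈ -0.0068966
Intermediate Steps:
1/(t(76, 0*3) - 56) = 1/(-89 - 56) = 1/(-145) = -1/145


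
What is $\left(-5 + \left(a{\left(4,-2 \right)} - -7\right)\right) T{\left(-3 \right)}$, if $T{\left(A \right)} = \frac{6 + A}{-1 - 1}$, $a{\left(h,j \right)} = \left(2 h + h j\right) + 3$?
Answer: $- \frac{15}{2} \approx -7.5$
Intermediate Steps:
$a{\left(h,j \right)} = 3 + 2 h + h j$
$T{\left(A \right)} = -3 - \frac{A}{2}$ ($T{\left(A \right)} = \frac{6 + A}{-2} = \left(6 + A\right) \left(- \frac{1}{2}\right) = -3 - \frac{A}{2}$)
$\left(-5 + \left(a{\left(4,-2 \right)} - -7\right)\right) T{\left(-3 \right)} = \left(-5 + \left(\left(3 + 2 \cdot 4 + 4 \left(-2\right)\right) - -7\right)\right) \left(-3 - - \frac{3}{2}\right) = \left(-5 + \left(\left(3 + 8 - 8\right) + 7\right)\right) \left(-3 + \frac{3}{2}\right) = \left(-5 + \left(3 + 7\right)\right) \left(- \frac{3}{2}\right) = \left(-5 + 10\right) \left(- \frac{3}{2}\right) = 5 \left(- \frac{3}{2}\right) = - \frac{15}{2}$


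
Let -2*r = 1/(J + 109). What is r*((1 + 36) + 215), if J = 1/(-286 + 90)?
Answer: -8232/7121 ≈ -1.1560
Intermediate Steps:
J = -1/196 (J = 1/(-196) = -1/196 ≈ -0.0051020)
r = -98/21363 (r = -1/(2*(-1/196 + 109)) = -1/(2*21363/196) = -½*196/21363 = -98/21363 ≈ -0.0045874)
r*((1 + 36) + 215) = -98*((1 + 36) + 215)/21363 = -98*(37 + 215)/21363 = -98/21363*252 = -8232/7121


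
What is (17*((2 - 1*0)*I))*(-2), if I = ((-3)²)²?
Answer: -5508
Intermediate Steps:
I = 81 (I = 9² = 81)
(17*((2 - 1*0)*I))*(-2) = (17*((2 - 1*0)*81))*(-2) = (17*((2 + 0)*81))*(-2) = (17*(2*81))*(-2) = (17*162)*(-2) = 2754*(-2) = -5508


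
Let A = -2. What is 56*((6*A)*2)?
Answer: -1344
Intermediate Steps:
56*((6*A)*2) = 56*((6*(-2))*2) = 56*(-12*2) = 56*(-24) = -1344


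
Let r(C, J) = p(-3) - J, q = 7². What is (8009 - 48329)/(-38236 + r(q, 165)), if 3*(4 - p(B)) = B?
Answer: 10080/9599 ≈ 1.0501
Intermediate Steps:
p(B) = 4 - B/3
q = 49
r(C, J) = 5 - J (r(C, J) = (4 - ⅓*(-3)) - J = (4 + 1) - J = 5 - J)
(8009 - 48329)/(-38236 + r(q, 165)) = (8009 - 48329)/(-38236 + (5 - 1*165)) = -40320/(-38236 + (5 - 165)) = -40320/(-38236 - 160) = -40320/(-38396) = -40320*(-1/38396) = 10080/9599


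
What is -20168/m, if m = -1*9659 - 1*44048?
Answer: 20168/53707 ≈ 0.37552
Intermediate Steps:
m = -53707 (m = -9659 - 44048 = -53707)
-20168/m = -20168/(-53707) = -20168*(-1/53707) = 20168/53707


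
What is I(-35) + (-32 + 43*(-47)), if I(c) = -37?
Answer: -2090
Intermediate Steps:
I(-35) + (-32 + 43*(-47)) = -37 + (-32 + 43*(-47)) = -37 + (-32 - 2021) = -37 - 2053 = -2090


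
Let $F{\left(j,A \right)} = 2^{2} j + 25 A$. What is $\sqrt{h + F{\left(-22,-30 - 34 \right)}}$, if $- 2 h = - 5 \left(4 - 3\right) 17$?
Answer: $\frac{i \sqrt{6582}}{2} \approx 40.565 i$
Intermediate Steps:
$F{\left(j,A \right)} = 4 j + 25 A$
$h = \frac{85}{2}$ ($h = - \frac{- 5 \left(4 - 3\right) 17}{2} = - \frac{\left(-5\right) 1 \cdot 17}{2} = - \frac{\left(-5\right) 17}{2} = \left(- \frac{1}{2}\right) \left(-85\right) = \frac{85}{2} \approx 42.5$)
$\sqrt{h + F{\left(-22,-30 - 34 \right)}} = \sqrt{\frac{85}{2} + \left(4 \left(-22\right) + 25 \left(-30 - 34\right)\right)} = \sqrt{\frac{85}{2} + \left(-88 + 25 \left(-30 - 34\right)\right)} = \sqrt{\frac{85}{2} + \left(-88 + 25 \left(-64\right)\right)} = \sqrt{\frac{85}{2} - 1688} = \sqrt{- \frac{3291}{2}} = \frac{i \sqrt{6582}}{2}$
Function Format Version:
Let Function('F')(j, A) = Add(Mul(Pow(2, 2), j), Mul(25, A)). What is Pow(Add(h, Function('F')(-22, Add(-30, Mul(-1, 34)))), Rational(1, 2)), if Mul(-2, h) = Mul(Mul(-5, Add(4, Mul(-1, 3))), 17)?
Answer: Mul(Rational(1, 2), I, Pow(6582, Rational(1, 2))) ≈ Mul(40.565, I)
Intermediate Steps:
Function('F')(j, A) = Add(Mul(4, j), Mul(25, A))
h = Rational(85, 2) (h = Mul(Rational(-1, 2), Mul(Mul(-5, Add(4, Mul(-1, 3))), 17)) = Mul(Rational(-1, 2), Mul(Mul(-5, Add(4, -3)), 17)) = Mul(Rational(-1, 2), Mul(Mul(-5, 1), 17)) = Mul(Rational(-1, 2), Mul(-5, 17)) = Mul(Rational(-1, 2), -85) = Rational(85, 2) ≈ 42.500)
Pow(Add(h, Function('F')(-22, Add(-30, Mul(-1, 34)))), Rational(1, 2)) = Pow(Add(Rational(85, 2), Add(Mul(4, -22), Mul(25, Add(-30, Mul(-1, 34))))), Rational(1, 2)) = Pow(Add(Rational(85, 2), Add(-88, Mul(25, Add(-30, -34)))), Rational(1, 2)) = Pow(Add(Rational(85, 2), Add(-88, Mul(25, -64))), Rational(1, 2)) = Pow(Add(Rational(85, 2), Add(-88, -1600)), Rational(1, 2)) = Pow(Add(Rational(85, 2), -1688), Rational(1, 2)) = Pow(Rational(-3291, 2), Rational(1, 2)) = Mul(Rational(1, 2), I, Pow(6582, Rational(1, 2)))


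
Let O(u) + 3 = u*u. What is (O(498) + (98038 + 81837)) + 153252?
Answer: 581128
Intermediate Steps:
O(u) = -3 + u² (O(u) = -3 + u*u = -3 + u²)
(O(498) + (98038 + 81837)) + 153252 = ((-3 + 498²) + (98038 + 81837)) + 153252 = ((-3 + 248004) + 179875) + 153252 = (248001 + 179875) + 153252 = 427876 + 153252 = 581128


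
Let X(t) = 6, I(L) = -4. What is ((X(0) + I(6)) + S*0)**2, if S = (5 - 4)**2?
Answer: 4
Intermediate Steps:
S = 1 (S = 1**2 = 1)
((X(0) + I(6)) + S*0)**2 = ((6 - 4) + 1*0)**2 = (2 + 0)**2 = 2**2 = 4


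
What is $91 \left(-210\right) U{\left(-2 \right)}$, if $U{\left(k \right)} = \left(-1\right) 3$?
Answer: $57330$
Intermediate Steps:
$U{\left(k \right)} = -3$
$91 \left(-210\right) U{\left(-2 \right)} = 91 \left(-210\right) \left(-3\right) = \left(-19110\right) \left(-3\right) = 57330$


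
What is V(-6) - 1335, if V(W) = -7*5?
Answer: -1370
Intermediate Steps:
V(W) = -35
V(-6) - 1335 = -35 - 1335 = -1370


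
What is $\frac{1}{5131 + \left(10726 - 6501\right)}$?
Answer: $\frac{1}{9356} \approx 0.00010688$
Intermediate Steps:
$\frac{1}{5131 + \left(10726 - 6501\right)} = \frac{1}{5131 + 4225} = \frac{1}{9356}$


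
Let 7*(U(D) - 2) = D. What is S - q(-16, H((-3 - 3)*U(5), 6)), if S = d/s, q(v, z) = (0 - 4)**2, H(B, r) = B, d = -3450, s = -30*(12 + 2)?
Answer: -109/14 ≈ -7.7857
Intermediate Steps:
U(D) = 2 + D/7
s = -420 (s = -30*14 = -420)
q(v, z) = 16 (q(v, z) = (-4)**2 = 16)
S = 115/14 (S = -3450/(-420) = -3450*(-1/420) = 115/14 ≈ 8.2143)
S - q(-16, H((-3 - 3)*U(5), 6)) = 115/14 - 1*16 = 115/14 - 16 = -109/14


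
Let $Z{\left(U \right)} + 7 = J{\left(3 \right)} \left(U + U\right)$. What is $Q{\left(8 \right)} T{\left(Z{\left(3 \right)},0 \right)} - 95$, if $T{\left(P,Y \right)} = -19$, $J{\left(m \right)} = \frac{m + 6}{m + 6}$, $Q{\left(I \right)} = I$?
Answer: $-247$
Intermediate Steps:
$J{\left(m \right)} = 1$ ($J{\left(m \right)} = \frac{6 + m}{6 + m} = 1$)
$Z{\left(U \right)} = -7 + 2 U$ ($Z{\left(U \right)} = -7 + 1 \left(U + U\right) = -7 + 1 \cdot 2 U = -7 + 2 U$)
$Q{\left(8 \right)} T{\left(Z{\left(3 \right)},0 \right)} - 95 = 8 \left(-19\right) - 95 = -152 - 95 = -247$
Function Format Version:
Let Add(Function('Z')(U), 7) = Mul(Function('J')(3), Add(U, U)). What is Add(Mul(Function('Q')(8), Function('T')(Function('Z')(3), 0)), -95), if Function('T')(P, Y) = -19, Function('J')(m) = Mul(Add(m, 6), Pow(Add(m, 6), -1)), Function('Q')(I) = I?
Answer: -247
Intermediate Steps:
Function('J')(m) = 1 (Function('J')(m) = Mul(Add(6, m), Pow(Add(6, m), -1)) = 1)
Function('Z')(U) = Add(-7, Mul(2, U)) (Function('Z')(U) = Add(-7, Mul(1, Add(U, U))) = Add(-7, Mul(1, Mul(2, U))) = Add(-7, Mul(2, U)))
Add(Mul(Function('Q')(8), Function('T')(Function('Z')(3), 0)), -95) = Add(Mul(8, -19), -95) = Add(-152, -95) = -247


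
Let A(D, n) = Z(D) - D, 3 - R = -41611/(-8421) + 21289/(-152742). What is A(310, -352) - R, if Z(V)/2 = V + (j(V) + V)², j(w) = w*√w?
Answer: 25628130298004789/428746794 + 384400*√310 ≈ 6.6543e+7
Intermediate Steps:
j(w) = w^(3/2)
Z(V) = 2*V + 2*(V + V^(3/2))² (Z(V) = 2*(V + (V^(3/2) + V)²) = 2*(V + (V + V^(3/2))²) = 2*V + 2*(V + V^(3/2))²)
R = -772583849/428746794 (R = 3 - (-41611/(-8421) + 21289/(-152742)) = 3 - (-41611*(-1/8421) + 21289*(-1/152742)) = 3 - (41611/8421 - 21289/152742) = 3 - 1*2058824231/428746794 = 3 - 2058824231/428746794 = -772583849/428746794 ≈ -1.8020)
A(D, n) = D + 2*(D + D^(3/2))² (A(D, n) = (2*D + 2*(D + D^(3/2))²) - D = D + 2*(D + D^(3/2))²)
A(310, -352) - R = (310 + 2*(310 + 310^(3/2))²) - 1*(-772583849/428746794) = (310 + 2*(310 + 310*√310)²) + 772583849/428746794 = 133684089989/428746794 + 2*(310 + 310*√310)²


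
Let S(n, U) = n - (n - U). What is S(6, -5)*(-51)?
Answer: 255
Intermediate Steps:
S(n, U) = U (S(n, U) = n + (U - n) = U)
S(6, -5)*(-51) = -5*(-51) = 255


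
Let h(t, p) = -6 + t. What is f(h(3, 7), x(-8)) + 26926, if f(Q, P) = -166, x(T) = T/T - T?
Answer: 26760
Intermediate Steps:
x(T) = 1 - T
f(h(3, 7), x(-8)) + 26926 = -166 + 26926 = 26760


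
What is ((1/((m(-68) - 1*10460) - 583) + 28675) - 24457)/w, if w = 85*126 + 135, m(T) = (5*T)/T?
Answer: 46558283/119707110 ≈ 0.38894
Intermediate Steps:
m(T) = 5
w = 10845 (w = 10710 + 135 = 10845)
((1/((m(-68) - 1*10460) - 583) + 28675) - 24457)/w = ((1/((5 - 1*10460) - 583) + 28675) - 24457)/10845 = ((1/((5 - 10460) - 583) + 28675) - 24457)*(1/10845) = ((1/(-10455 - 583) + 28675) - 24457)*(1/10845) = ((1/(-11038) + 28675) - 24457)*(1/10845) = ((-1/11038 + 28675) - 24457)*(1/10845) = (316514649/11038 - 24457)*(1/10845) = (46558283/11038)*(1/10845) = 46558283/119707110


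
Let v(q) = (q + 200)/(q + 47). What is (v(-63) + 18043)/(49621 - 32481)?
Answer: 288551/274240 ≈ 1.0522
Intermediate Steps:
v(q) = (200 + q)/(47 + q)
(v(-63) + 18043)/(49621 - 32481) = ((200 - 63)/(47 - 63) + 18043)/(49621 - 32481) = (137/(-16) + 18043)/17140 = (-1/16*137 + 18043)*(1/17140) = (-137/16 + 18043)*(1/17140) = (288551/16)*(1/17140) = 288551/274240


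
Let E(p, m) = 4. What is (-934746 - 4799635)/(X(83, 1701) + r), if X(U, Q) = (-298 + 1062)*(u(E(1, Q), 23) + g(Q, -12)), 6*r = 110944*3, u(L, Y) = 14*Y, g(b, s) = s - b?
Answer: 5734381/1007252 ≈ 5.6931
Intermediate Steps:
r = 55472 (r = (110944*3)/6 = (1/6)*332832 = 55472)
X(U, Q) = 236840 - 764*Q (X(U, Q) = (-298 + 1062)*(14*23 + (-12 - Q)) = 764*(322 + (-12 - Q)) = 764*(310 - Q) = 236840 - 764*Q)
(-934746 - 4799635)/(X(83, 1701) + r) = (-934746 - 4799635)/((236840 - 764*1701) + 55472) = -5734381/((236840 - 1299564) + 55472) = -5734381/(-1062724 + 55472) = -5734381/(-1007252) = -5734381*(-1/1007252) = 5734381/1007252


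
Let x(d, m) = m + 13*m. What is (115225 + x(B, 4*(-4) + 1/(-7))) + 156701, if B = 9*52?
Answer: 271700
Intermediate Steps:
B = 468
x(d, m) = 14*m
(115225 + x(B, 4*(-4) + 1/(-7))) + 156701 = (115225 + 14*(4*(-4) + 1/(-7))) + 156701 = (115225 + 14*(-16 + 1*(-1/7))) + 156701 = (115225 + 14*(-16 - 1/7)) + 156701 = (115225 + 14*(-113/7)) + 156701 = (115225 - 226) + 156701 = 114999 + 156701 = 271700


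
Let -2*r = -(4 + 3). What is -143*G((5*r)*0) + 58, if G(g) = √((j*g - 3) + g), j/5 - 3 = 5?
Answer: 58 - 143*I*√3 ≈ 58.0 - 247.68*I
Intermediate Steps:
j = 40 (j = 15 + 5*5 = 15 + 25 = 40)
r = 7/2 (r = -(-1)*(4 + 3)/2 = -(-1)*7/2 = -½*(-7) = 7/2 ≈ 3.5000)
G(g) = √(-3 + 41*g) (G(g) = √((40*g - 3) + g) = √((-3 + 40*g) + g) = √(-3 + 41*g))
-143*G((5*r)*0) + 58 = -143*√(-3 + 41*((5*(7/2))*0)) + 58 = -143*√(-3 + 41*((35/2)*0)) + 58 = -143*√(-3 + 41*0) + 58 = -143*√(-3 + 0) + 58 = -143*I*√3 + 58 = 58 - 143*I*√3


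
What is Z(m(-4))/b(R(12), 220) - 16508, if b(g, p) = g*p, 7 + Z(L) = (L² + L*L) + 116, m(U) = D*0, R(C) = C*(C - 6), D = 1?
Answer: -261486611/15840 ≈ -16508.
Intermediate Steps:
R(C) = C*(-6 + C)
m(U) = 0 (m(U) = 1*0 = 0)
Z(L) = 109 + 2*L² (Z(L) = -7 + ((L² + L*L) + 116) = -7 + ((L² + L²) + 116) = -7 + (2*L² + 116) = -7 + (116 + 2*L²) = 109 + 2*L²)
Z(m(-4))/b(R(12), 220) - 16508 = (109 + 2*0²)/(((12*(-6 + 12))*220)) - 16508 = (109 + 2*0)/(((12*6)*220)) - 16508 = (109 + 0)/((72*220)) - 16508 = 109/15840 - 16508 = -261486611/15840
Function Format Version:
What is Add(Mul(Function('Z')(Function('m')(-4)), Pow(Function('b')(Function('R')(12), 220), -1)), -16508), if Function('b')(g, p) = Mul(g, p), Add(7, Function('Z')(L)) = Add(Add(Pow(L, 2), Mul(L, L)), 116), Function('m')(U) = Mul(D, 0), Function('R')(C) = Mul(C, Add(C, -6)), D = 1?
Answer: Rational(-261486611, 15840) ≈ -16508.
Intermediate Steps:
Function('R')(C) = Mul(C, Add(-6, C))
Function('m')(U) = 0 (Function('m')(U) = Mul(1, 0) = 0)
Function('Z')(L) = Add(109, Mul(2, Pow(L, 2))) (Function('Z')(L) = Add(-7, Add(Add(Pow(L, 2), Mul(L, L)), 116)) = Add(-7, Add(Add(Pow(L, 2), Pow(L, 2)), 116)) = Add(-7, Add(Mul(2, Pow(L, 2)), 116)) = Add(-7, Add(116, Mul(2, Pow(L, 2)))) = Add(109, Mul(2, Pow(L, 2))))
Add(Mul(Function('Z')(Function('m')(-4)), Pow(Function('b')(Function('R')(12), 220), -1)), -16508) = Add(Mul(Add(109, Mul(2, Pow(0, 2))), Pow(Mul(Mul(12, Add(-6, 12)), 220), -1)), -16508) = Add(Mul(Add(109, Mul(2, 0)), Pow(Mul(Mul(12, 6), 220), -1)), -16508) = Add(Mul(Add(109, 0), Pow(Mul(72, 220), -1)), -16508) = Add(Mul(109, Pow(15840, -1)), -16508) = Add(Mul(109, Rational(1, 15840)), -16508) = Add(Rational(109, 15840), -16508) = Rational(-261486611, 15840)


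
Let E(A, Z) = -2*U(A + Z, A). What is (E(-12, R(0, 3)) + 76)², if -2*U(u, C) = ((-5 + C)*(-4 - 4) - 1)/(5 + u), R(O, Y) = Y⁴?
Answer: 33166081/5476 ≈ 6056.6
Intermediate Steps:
U(u, C) = -(39 - 8*C)/(2*(5 + u)) (U(u, C) = -((-5 + C)*(-4 - 4) - 1)/(2*(5 + u)) = -((-5 + C)*(-8) - 1)/(2*(5 + u)) = -((40 - 8*C) - 1)/(2*(5 + u)) = -(39 - 8*C)/(2*(5 + u)))
E(A, Z) = -(-39 + 8*A)/(5 + A + Z) (E(A, Z) = -(-39 + 8*A)/(5 + (A + Z)) = -(-39 + 8*A)/(5 + A + Z))
(E(-12, R(0, 3)) + 76)² = ((39 - 8*(-12))/(5 - 12 + 3⁴) + 76)² = ((39 + 96)/(5 - 12 + 81) + 76)² = (135/74 + 76)² = (5759/74)² = 33166081/5476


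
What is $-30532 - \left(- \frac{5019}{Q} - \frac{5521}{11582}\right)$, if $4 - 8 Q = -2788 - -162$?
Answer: $- \frac{464772655213}{15230330} \approx -30516.0$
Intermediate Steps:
$Q = \frac{1315}{4}$ ($Q = \frac{1}{2} - \frac{-2788 - -162}{8} = \frac{1}{2} - \frac{-2788 + 162}{8} = \frac{1}{2} - - \frac{1313}{4} = \frac{1}{2} + \frac{1313}{4} = \frac{1315}{4} \approx 328.75$)
$-30532 - \left(- \frac{5019}{Q} - \frac{5521}{11582}\right) = -30532 - \left(- \frac{5019}{\frac{1315}{4}} - \frac{5521}{11582}\right) = -30532 - \left(\left(-5019\right) \frac{4}{1315} - \frac{5521}{11582}\right) = -30532 - \left(- \frac{20076}{1315} - \frac{5521}{11582}\right) = -30532 - - \frac{239780347}{15230330} = -30532 + \frac{239780347}{15230330} = - \frac{464772655213}{15230330}$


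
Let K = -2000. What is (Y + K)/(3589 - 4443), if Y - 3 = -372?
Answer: 2369/854 ≈ 2.7740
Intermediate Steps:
Y = -369 (Y = 3 - 372 = -369)
(Y + K)/(3589 - 4443) = (-369 - 2000)/(3589 - 4443) = -2369/(-854) = -2369*(-1/854) = 2369/854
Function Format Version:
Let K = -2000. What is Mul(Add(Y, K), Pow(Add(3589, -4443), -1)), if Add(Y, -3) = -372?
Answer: Rational(2369, 854) ≈ 2.7740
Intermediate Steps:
Y = -369 (Y = Add(3, -372) = -369)
Mul(Add(Y, K), Pow(Add(3589, -4443), -1)) = Mul(Add(-369, -2000), Pow(Add(3589, -4443), -1)) = Mul(-2369, Pow(-854, -1)) = Mul(-2369, Rational(-1, 854)) = Rational(2369, 854)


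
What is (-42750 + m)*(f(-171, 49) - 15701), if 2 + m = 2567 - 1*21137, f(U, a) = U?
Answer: 973302784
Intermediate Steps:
m = -18572 (m = -2 + (2567 - 1*21137) = -2 + (2567 - 21137) = -2 - 18570 = -18572)
(-42750 + m)*(f(-171, 49) - 15701) = (-42750 - 18572)*(-171 - 15701) = -61322*(-15872) = 973302784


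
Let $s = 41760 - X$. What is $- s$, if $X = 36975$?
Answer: $-4785$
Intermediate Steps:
$s = 4785$ ($s = 41760 - 36975 = 4785$)
$- s = \left(-1\right) 4785 = -4785$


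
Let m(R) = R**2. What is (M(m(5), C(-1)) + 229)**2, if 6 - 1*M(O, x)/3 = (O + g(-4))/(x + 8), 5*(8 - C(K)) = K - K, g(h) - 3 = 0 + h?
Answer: 235225/4 ≈ 58806.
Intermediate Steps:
g(h) = 3 + h (g(h) = 3 + (0 + h) = 3 + h)
C(K) = 8 (C(K) = 8 - (K - K)/5 = 8 - 1/5*0 = 8 + 0 = 8)
M(O, x) = 18 - 3*(-1 + O)/(8 + x) (M(O, x) = 18 - 3*(O + (3 - 4))/(x + 8) = 18 - 3*(O - 1)/(8 + x) = 18 - 3*(-1 + O)/(8 + x))
(M(m(5), C(-1)) + 229)**2 = (3*(49 - 1*5**2 + 6*8)/(8 + 8) + 229)**2 = (3*(49 - 1*25 + 48)/16 + 229)**2 = (3*(1/16)*(49 - 25 + 48) + 229)**2 = (3*(1/16)*72 + 229)**2 = (27/2 + 229)**2 = (485/2)**2 = 235225/4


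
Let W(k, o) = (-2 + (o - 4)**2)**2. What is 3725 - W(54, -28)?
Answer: -1040759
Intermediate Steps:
W(k, o) = (-2 + (-4 + o)**2)**2
3725 - W(54, -28) = 3725 - (-2 + (-4 - 28)**2)**2 = 3725 - (-2 + (-32)**2)**2 = 3725 - (-2 + 1024)**2 = 3725 - 1*1022**2 = 3725 - 1*1044484 = 3725 - 1044484 = -1040759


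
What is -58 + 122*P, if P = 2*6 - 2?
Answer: 1162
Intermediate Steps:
P = 10 (P = 12 - 2 = 10)
-58 + 122*P = -58 + 122*10 = -58 + 1220 = 1162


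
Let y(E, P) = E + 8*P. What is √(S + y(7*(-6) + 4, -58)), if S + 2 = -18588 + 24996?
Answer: 12*√41 ≈ 76.838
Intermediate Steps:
S = 6406 (S = -2 + (-18588 + 24996) = -2 + 6408 = 6406)
√(S + y(7*(-6) + 4, -58)) = √(6406 + ((7*(-6) + 4) + 8*(-58))) = √(6406 + ((-42 + 4) - 464)) = √(6406 + (-38 - 464)) = √(6406 - 502) = √5904 = 12*√41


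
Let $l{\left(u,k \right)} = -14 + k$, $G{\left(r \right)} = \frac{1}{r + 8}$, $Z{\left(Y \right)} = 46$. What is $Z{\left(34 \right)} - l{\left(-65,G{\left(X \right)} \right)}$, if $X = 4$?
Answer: $\frac{719}{12} \approx 59.917$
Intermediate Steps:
$G{\left(r \right)} = \frac{1}{8 + r}$
$Z{\left(34 \right)} - l{\left(-65,G{\left(X \right)} \right)} = 46 - \left(-14 + \frac{1}{8 + 4}\right) = 46 - \left(-14 + \frac{1}{12}\right) = 46 - - \frac{167}{12} = 46 + \frac{167}{12} = \frac{719}{12}$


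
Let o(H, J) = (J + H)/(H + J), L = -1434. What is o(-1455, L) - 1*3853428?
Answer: -3853427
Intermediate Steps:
o(H, J) = 1 (o(H, J) = (H + J)/(H + J) = 1)
o(-1455, L) - 1*3853428 = 1 - 1*3853428 = 1 - 3853428 = -3853427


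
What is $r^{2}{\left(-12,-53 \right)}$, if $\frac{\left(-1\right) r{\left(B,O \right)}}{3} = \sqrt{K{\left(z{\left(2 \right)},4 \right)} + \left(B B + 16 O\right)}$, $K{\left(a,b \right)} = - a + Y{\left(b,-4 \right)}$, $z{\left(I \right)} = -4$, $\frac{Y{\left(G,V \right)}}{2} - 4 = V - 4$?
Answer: $-6372$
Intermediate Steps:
$Y{\left(G,V \right)} = 2 V$ ($Y{\left(G,V \right)} = 8 + 2 \left(V - 4\right) = 8 + 2 \left(-4 + V\right) = 8 + \left(-8 + 2 V\right) = 2 V$)
$K{\left(a,b \right)} = -8 - a$ ($K{\left(a,b \right)} = - a + 2 \left(-4\right) = - a - 8 = -8 - a$)
$r{\left(B,O \right)} = - 3 \sqrt{-4 + B^{2} + 16 O}$ ($r{\left(B,O \right)} = - 3 \sqrt{\left(-8 - -4\right) + \left(B B + 16 O\right)} = - 3 \sqrt{\left(-8 + 4\right) + \left(B^{2} + 16 O\right)} = - 3 \sqrt{-4 + \left(B^{2} + 16 O\right)} = - 3 \sqrt{-4 + B^{2} + 16 O}$)
$r^{2}{\left(-12,-53 \right)} = \left(- 3 \sqrt{-4 + \left(-12\right)^{2} + 16 \left(-53\right)}\right)^{2} = \left(- 3 \sqrt{-4 + 144 - 848}\right)^{2} = \left(- 3 \sqrt{-708}\right)^{2} = \left(- 3 \cdot 2 i \sqrt{177}\right)^{2} = \left(- 6 i \sqrt{177}\right)^{2} = -6372$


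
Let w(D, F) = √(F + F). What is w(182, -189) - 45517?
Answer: -45517 + 3*I*√42 ≈ -45517.0 + 19.442*I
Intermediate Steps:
w(D, F) = √2*√F (w(D, F) = √(2*F) = √2*√F)
w(182, -189) - 45517 = √2*√(-189) - 45517 = √2*(3*I*√21) - 45517 = 3*I*√42 - 45517 = -45517 + 3*I*√42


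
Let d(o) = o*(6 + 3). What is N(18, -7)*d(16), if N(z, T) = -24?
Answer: -3456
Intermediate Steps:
d(o) = 9*o (d(o) = o*9 = 9*o)
N(18, -7)*d(16) = -216*16 = -24*144 = -3456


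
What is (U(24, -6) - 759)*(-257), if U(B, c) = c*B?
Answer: 232071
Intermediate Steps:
U(B, c) = B*c
(U(24, -6) - 759)*(-257) = (24*(-6) - 759)*(-257) = (-144 - 759)*(-257) = -903*(-257) = 232071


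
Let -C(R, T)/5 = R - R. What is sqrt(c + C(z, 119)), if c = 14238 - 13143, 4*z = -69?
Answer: sqrt(1095) ≈ 33.091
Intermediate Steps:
z = -69/4 (z = (1/4)*(-69) = -69/4 ≈ -17.250)
C(R, T) = 0 (C(R, T) = -5*(R - R) = -5*0 = 0)
c = 1095
sqrt(c + C(z, 119)) = sqrt(1095 + 0) = sqrt(1095)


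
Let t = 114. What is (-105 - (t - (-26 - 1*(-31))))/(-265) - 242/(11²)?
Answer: -316/265 ≈ -1.1925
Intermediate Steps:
(-105 - (t - (-26 - 1*(-31))))/(-265) - 242/(11²) = (-105 - (114 - (-26 - 1*(-31))))/(-265) - 242/(11²) = (-105 - (114 - (-26 + 31)))*(-1/265) - 242/121 = (-105 - (114 - 1*5))*(-1/265) - 242*1/121 = (-105 - (114 - 5))*(-1/265) - 2 = (-105 - 1*109)*(-1/265) - 2 = (-105 - 109)*(-1/265) - 2 = -214*(-1/265) - 2 = 214/265 - 2 = -316/265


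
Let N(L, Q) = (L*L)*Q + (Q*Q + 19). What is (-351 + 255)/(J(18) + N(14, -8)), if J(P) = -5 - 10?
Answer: 8/125 ≈ 0.064000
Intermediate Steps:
J(P) = -15
N(L, Q) = 19 + Q**2 + Q*L**2 (N(L, Q) = L**2*Q + (Q**2 + 19) = Q*L**2 + (19 + Q**2) = 19 + Q**2 + Q*L**2)
(-351 + 255)/(J(18) + N(14, -8)) = (-351 + 255)/(-15 + (19 + (-8)**2 - 8*14**2)) = -96/(-15 + (19 + 64 - 8*196)) = -96/(-15 + (19 + 64 - 1568)) = -96/(-15 - 1485) = -96/(-1500) = -96*(-1/1500) = 8/125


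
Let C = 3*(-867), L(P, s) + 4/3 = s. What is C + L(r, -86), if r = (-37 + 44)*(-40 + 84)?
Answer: -8065/3 ≈ -2688.3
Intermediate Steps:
r = 308 (r = 7*44 = 308)
L(P, s) = -4/3 + s
C = -2601
C + L(r, -86) = -2601 + (-4/3 - 86) = -2601 - 262/3 = -8065/3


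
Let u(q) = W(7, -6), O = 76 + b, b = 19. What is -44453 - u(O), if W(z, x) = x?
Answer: -44447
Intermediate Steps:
O = 95 (O = 76 + 19 = 95)
u(q) = -6
-44453 - u(O) = -44453 - 1*(-6) = -44453 + 6 = -44447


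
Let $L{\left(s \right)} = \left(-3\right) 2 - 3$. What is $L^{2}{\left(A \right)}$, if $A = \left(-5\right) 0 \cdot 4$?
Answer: $81$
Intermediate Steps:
$A = 0$ ($A = 0 \cdot 4 = 0$)
$L{\left(s \right)} = -9$ ($L{\left(s \right)} = -6 - 3 = -9$)
$L^{2}{\left(A \right)} = \left(-9\right)^{2} = 81$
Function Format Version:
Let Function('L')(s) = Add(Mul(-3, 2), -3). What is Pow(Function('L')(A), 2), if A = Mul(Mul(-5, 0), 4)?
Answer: 81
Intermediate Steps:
A = 0 (A = Mul(0, 4) = 0)
Function('L')(s) = -9 (Function('L')(s) = Add(-6, -3) = -9)
Pow(Function('L')(A), 2) = Pow(-9, 2) = 81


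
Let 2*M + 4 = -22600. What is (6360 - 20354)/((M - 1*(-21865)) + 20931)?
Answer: -6997/15747 ≈ -0.44434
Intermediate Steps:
M = -11302 (M = -2 + (1/2)*(-22600) = -2 - 11300 = -11302)
(6360 - 20354)/((M - 1*(-21865)) + 20931) = (6360 - 20354)/((-11302 - 1*(-21865)) + 20931) = -13994/((-11302 + 21865) + 20931) = -13994/(10563 + 20931) = -13994/31494 = -13994*1/31494 = -6997/15747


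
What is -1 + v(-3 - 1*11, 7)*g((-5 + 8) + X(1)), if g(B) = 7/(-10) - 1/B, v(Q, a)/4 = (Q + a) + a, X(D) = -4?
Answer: -1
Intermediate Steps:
v(Q, a) = 4*Q + 8*a (v(Q, a) = 4*((Q + a) + a) = 4*(Q + 2*a) = 4*Q + 8*a)
g(B) = -7/10 - 1/B (g(B) = 7*(-⅒) - 1/B = -7/10 - 1/B)
-1 + v(-3 - 1*11, 7)*g((-5 + 8) + X(1)) = -1 + (4*(-3 - 1*11) + 8*7)*(-7/10 - 1/((-5 + 8) - 4)) = -1 + (4*(-3 - 11) + 56)*(-7/10 - 1/(3 - 4)) = -1 + (4*(-14) + 56)*(-7/10 - 1/(-1)) = -1 + (-56 + 56)*(-7/10 - 1*(-1)) = -1 + 0*(-7/10 + 1) = -1 + 0*(3/10) = -1 + 0 = -1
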